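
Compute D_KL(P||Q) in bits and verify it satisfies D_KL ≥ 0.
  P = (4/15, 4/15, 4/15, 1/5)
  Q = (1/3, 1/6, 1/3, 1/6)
0.0617 bits

KL divergence satisfies the Gibbs inequality: D_KL(P||Q) ≥ 0 for all distributions P, Q.

D_KL(P||Q) = Σ p(x) log(p(x)/q(x))
Term by term:
  x=0: 4/15 × log_2[(4/15)/(1/3)] = -0.0858
  x=1: 4/15 × log_2[(4/15)/(1/6)] = 0.1808
  x=2: 4/15 × log_2[(4/15)/(1/3)] = -0.0858
  x=3: 1/5 × log_2[(1/5)/(1/6)] = 0.0526
D_KL(P||Q) = 0.0617 bits

D_KL(P||Q) = 0.0617 ≥ 0 ✓

This non-negativity is a fundamental property: relative entropy cannot be negative because it measures how different Q is from P.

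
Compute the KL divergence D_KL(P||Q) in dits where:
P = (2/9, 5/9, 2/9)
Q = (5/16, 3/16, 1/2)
0.1509 dits

KL divergence: D_KL(P||Q) = Σ p(x) log(p(x)/q(x))

Computing term by term:
  x=0: 2/9 × log_10[(2/9)/(5/16)] = 2/9 × -0.1481 = -0.0329
  x=1: 5/9 × log_10[(5/9)/(3/16)] = 5/9 × 0.4717 = 0.2621
  x=2: 2/9 × log_10[(2/9)/(1/2)] = 2/9 × -0.3522 = -0.0783

D_KL(P||Q) = 0.1509 dits

Note: KL divergence is always non-negative and equals 0 iff P = Q.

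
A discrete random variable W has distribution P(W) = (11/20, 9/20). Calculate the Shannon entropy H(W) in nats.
0.6881 nats

Shannon entropy is H(X) = -Σ p(x) log p(x).

For P = (11/20, 9/20):
H = -11/20 × log_e(11/20) -9/20 × log_e(9/20)
H = 0.6881 nats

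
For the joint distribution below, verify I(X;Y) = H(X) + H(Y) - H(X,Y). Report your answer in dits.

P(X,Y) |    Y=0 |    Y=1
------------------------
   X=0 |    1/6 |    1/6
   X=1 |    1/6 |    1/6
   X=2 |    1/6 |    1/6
I(X;Y) = 0.0000 dits

Mutual information has multiple equivalent forms:
- I(X;Y) = H(X) - H(X|Y)
- I(X;Y) = H(Y) - H(Y|X)
- I(X;Y) = H(X) + H(Y) - H(X,Y)

Computing all quantities:
H(X) = 0.4771, H(Y) = 0.3010, H(X,Y) = 0.7782
H(X|Y) = 0.4771, H(Y|X) = 0.3010

Verification:
H(X) - H(X|Y) = 0.4771 - 0.4771 = 0.0000
H(Y) - H(Y|X) = 0.3010 - 0.3010 = 0.0000
H(X) + H(Y) - H(X,Y) = 0.4771 + 0.3010 - 0.7782 = 0.0000

All forms give I(X;Y) = 0.0000 dits. ✓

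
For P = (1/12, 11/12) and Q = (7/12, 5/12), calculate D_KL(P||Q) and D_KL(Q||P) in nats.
D_KL(P||Q) = 0.5606, D_KL(Q||P) = 0.8066

KL divergence is not symmetric: D_KL(P||Q) ≠ D_KL(Q||P) in general.

D_KL(P||Q) = 0.5606 nats
D_KL(Q||P) = 0.8066 nats

No, they are not equal!

This asymmetry is why KL divergence is not a true distance metric.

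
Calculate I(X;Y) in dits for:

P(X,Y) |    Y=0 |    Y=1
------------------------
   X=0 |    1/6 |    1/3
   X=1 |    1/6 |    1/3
0.0000 dits

Mutual information: I(X;Y) = H(X) + H(Y) - H(X,Y)

Marginals:
P(X) = (1/2, 1/2), H(X) = 0.3010 dits
P(Y) = (1/3, 2/3), H(Y) = 0.2764 dits

Joint entropy: H(X,Y) = 0.5775 dits

I(X;Y) = 0.3010 + 0.2764 - 0.5775 = 0.0000 dits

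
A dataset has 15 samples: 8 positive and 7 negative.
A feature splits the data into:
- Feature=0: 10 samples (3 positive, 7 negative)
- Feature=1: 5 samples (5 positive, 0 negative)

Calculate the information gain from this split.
0.4093 bits

Information Gain = H(Y) - H(Y|Feature)

Before split:
P(positive) = 8/15 = 0.5333
H(Y) = 0.9968 bits

After split:
Feature=0: H = 0.8813 bits (weight = 10/15)
Feature=1: H = 0.0000 bits (weight = 5/15)
H(Y|Feature) = (10/15)×0.8813 + (5/15)×0.0000 = 0.5875 bits

Information Gain = 0.9968 - 0.5875 = 0.4093 bits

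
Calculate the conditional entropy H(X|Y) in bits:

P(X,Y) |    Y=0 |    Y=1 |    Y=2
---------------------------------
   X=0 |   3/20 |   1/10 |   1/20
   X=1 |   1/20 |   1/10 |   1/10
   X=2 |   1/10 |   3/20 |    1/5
1.4651 bits

Using the chain rule: H(X|Y) = H(X,Y) - H(Y)

First, compute H(X,Y) = 3.0464 bits

Marginal P(Y) = (3/10, 7/20, 7/20)
H(Y) = 1.5813 bits

H(X|Y) = H(X,Y) - H(Y) = 3.0464 - 1.5813 = 1.4651 bits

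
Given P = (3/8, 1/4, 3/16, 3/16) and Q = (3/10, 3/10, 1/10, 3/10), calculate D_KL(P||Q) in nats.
0.0678 nats

KL divergence: D_KL(P||Q) = Σ p(x) log(p(x)/q(x))

Computing term by term:
  x=0: 3/8 × log_e[(3/8)/(3/10)] = 3/8 × 0.2231 = 0.0837
  x=1: 1/4 × log_e[(1/4)/(3/10)] = 1/4 × -0.1823 = -0.0456
  x=2: 3/16 × log_e[(3/16)/(1/10)] = 3/16 × 0.6286 = 0.1179
  x=3: 3/16 × log_e[(3/16)/(3/10)] = 3/16 × -0.4700 = -0.0881

D_KL(P||Q) = 0.0678 nats

Note: KL divergence is always non-negative and equals 0 iff P = Q.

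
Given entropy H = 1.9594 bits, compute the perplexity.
3.8890

Perplexity is 2^H (or exp(H) for natural log).

H = 1.9594 bits
Perplexity = 2^1.9594 = 3.8890

Interpretation: The model's uncertainty is equivalent to choosing uniformly among 3.9 options.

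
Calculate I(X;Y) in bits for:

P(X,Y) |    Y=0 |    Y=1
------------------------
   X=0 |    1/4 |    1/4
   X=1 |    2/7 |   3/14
0.0037 bits

Mutual information: I(X;Y) = H(X) + H(Y) - H(X,Y)

Marginals:
P(X) = (1/2, 1/2), H(X) = 1.0000 bits
P(Y) = (15/28, 13/28), H(Y) = 0.9963 bits

Joint entropy: H(X,Y) = 1.9926 bits

I(X;Y) = 1.0000 + 0.9963 - 1.9926 = 0.0037 bits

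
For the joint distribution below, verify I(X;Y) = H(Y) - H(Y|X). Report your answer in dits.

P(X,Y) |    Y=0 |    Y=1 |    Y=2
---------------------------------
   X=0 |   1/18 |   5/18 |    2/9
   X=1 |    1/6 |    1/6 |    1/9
I(X;Y) = 0.0242 dits

Mutual information has multiple equivalent forms:
- I(X;Y) = H(X) - H(X|Y)
- I(X;Y) = H(Y) - H(Y|X)
- I(X;Y) = H(X) + H(Y) - H(X,Y)

Computing all quantities:
H(X) = 0.2983, H(Y) = 0.4607, H(X,Y) = 0.7348
H(X|Y) = 0.2741, H(Y|X) = 0.4365

Verification:
H(X) - H(X|Y) = 0.2983 - 0.2741 = 0.0242
H(Y) - H(Y|X) = 0.4607 - 0.4365 = 0.0242
H(X) + H(Y) - H(X,Y) = 0.2983 + 0.4607 - 0.7348 = 0.0242

All forms give I(X;Y) = 0.0242 dits. ✓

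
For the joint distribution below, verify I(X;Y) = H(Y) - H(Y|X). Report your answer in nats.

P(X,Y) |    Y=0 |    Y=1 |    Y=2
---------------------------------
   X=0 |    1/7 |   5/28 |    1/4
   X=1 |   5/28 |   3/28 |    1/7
I(X;Y) = 0.0156 nats

Mutual information has multiple equivalent forms:
- I(X;Y) = H(X) - H(X|Y)
- I(X;Y) = H(Y) - H(Y|X)
- I(X;Y) = H(X) + H(Y) - H(X,Y)

Computing all quantities:
H(X) = 0.6829, H(Y) = 1.0898, H(X,Y) = 1.7571
H(X|Y) = 0.6673, H(Y|X) = 1.0742

Verification:
H(X) - H(X|Y) = 0.6829 - 0.6673 = 0.0156
H(Y) - H(Y|X) = 1.0898 - 1.0742 = 0.0156
H(X) + H(Y) - H(X,Y) = 0.6829 + 1.0898 - 1.7571 = 0.0156

All forms give I(X;Y) = 0.0156 nats. ✓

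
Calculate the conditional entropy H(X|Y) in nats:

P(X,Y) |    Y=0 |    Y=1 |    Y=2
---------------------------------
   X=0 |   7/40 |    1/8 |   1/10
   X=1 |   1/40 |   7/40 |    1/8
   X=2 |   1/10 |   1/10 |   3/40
1.0183 nats

Using the chain rule: H(X|Y) = H(X,Y) - H(Y)

First, compute H(X,Y) = 2.1072 nats

Marginal P(Y) = (3/10, 2/5, 3/10)
H(Y) = 1.0889 nats

H(X|Y) = H(X,Y) - H(Y) = 2.1072 - 1.0889 = 1.0183 nats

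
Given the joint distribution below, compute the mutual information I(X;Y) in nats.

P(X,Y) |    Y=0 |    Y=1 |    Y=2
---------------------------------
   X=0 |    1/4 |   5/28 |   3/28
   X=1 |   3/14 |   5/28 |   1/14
0.0024 nats

Mutual information: I(X;Y) = H(X) + H(Y) - H(X,Y)

Marginals:
P(X) = (15/28, 13/28), H(X) = 0.6906 nats
P(Y) = (13/28, 5/14, 5/28), H(Y) = 1.0316 nats

Joint entropy: H(X,Y) = 1.7198 nats

I(X;Y) = 0.6906 + 1.0316 - 1.7198 = 0.0024 nats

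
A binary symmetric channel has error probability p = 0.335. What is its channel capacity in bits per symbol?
0.0800 bits

For a binary symmetric channel (BSC) with error probability p:
Capacity C = 1 - H(p) bits per symbol

where H(p) = -p log₂(p) - (1-p) log₂(1-p) is the binary entropy function.

H(0.335) = 0.9200 bits
C = 1 - 0.9200 = 0.0800 bits per symbol

This means we can reliably transmit up to 0.0800 bits of information per channel use.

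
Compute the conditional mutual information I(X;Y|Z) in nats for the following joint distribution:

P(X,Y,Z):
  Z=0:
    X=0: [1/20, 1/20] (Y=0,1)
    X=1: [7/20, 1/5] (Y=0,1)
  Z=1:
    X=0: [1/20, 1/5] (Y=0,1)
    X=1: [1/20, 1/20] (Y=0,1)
0.0182 nats

Conditional mutual information: I(X;Y|Z) = H(X|Z) + H(Y|Z) - H(X,Y|Z)

H(Z) = 0.6474
H(X,Z) = 1.1359 → H(X|Z) = 0.4885
H(Y,Z) = 1.2899 → H(Y|Z) = 0.6425
H(X,Y,Z) = 1.7601 → H(X,Y|Z) = 1.1127

I(X;Y|Z) = 0.4885 + 0.6425 - 1.1127 = 0.0182 nats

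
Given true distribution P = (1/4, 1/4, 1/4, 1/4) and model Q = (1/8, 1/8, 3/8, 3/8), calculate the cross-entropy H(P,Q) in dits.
0.6645 dits

Cross-entropy: H(P,Q) = -Σ p(x) log q(x)

Alternatively: H(P,Q) = H(P) + D_KL(P||Q)
H(P) = 0.6021 dits
D_KL(P||Q) = 0.0625 dits

H(P,Q) = 0.6021 + 0.0625 = 0.6645 dits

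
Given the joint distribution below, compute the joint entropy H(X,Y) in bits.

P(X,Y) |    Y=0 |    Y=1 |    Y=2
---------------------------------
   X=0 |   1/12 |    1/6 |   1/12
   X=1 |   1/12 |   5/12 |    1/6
2.2842 bits

Joint entropy is H(X,Y) = -Σ_{x,y} p(x,y) log p(x,y).

Summing over all non-zero entries:
H(X,Y) = -[1/12·log_2(1/12) + 1/6·log_2(1/6) + 1/12·log_2(1/12) + 1/12·log_2(1/12) + 5/12·log_2(5/12) + 1/6·log_2(1/6)]
H(X,Y) = 2.2842 bits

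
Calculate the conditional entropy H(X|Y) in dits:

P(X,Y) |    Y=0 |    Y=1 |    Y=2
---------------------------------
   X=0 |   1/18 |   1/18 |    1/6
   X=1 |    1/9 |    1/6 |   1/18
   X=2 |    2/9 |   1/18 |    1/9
0.4225 dits

Using the chain rule: H(X|Y) = H(X,Y) - H(Y)

First, compute H(X,Y) = 0.8955 dits

Marginal P(Y) = (7/18, 5/18, 1/3)
H(Y) = 0.4731 dits

H(X|Y) = H(X,Y) - H(Y) = 0.8955 - 0.4731 = 0.4225 dits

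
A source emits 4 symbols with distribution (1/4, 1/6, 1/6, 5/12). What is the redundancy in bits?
0.1121 bits

Redundancy measures how far a source is from maximum entropy:
R = H_max - H(X)

Maximum entropy for 4 symbols: H_max = log_2(4) = 2.0000 bits
Actual entropy: H(X) = 1.8879 bits
Redundancy: R = 2.0000 - 1.8879 = 0.1121 bits

This redundancy represents potential for compression: the source could be compressed by 0.1121 bits per symbol.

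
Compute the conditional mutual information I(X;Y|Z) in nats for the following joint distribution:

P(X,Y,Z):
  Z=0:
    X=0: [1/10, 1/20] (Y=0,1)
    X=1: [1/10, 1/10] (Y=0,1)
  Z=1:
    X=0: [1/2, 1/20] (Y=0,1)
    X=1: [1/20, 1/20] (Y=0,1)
0.0471 nats

Conditional mutual information: I(X;Y|Z) = H(X|Z) + H(Y|Z) - H(X,Y|Z)

H(Z) = 0.6474
H(X,Z) = 1.1655 → H(X|Z) = 0.5181
H(Y,Z) = 1.1655 → H(Y|Z) = 0.5181
H(X,Y,Z) = 1.6365 → H(X,Y|Z) = 0.9890

I(X;Y|Z) = 0.5181 + 0.5181 - 0.9890 = 0.0471 nats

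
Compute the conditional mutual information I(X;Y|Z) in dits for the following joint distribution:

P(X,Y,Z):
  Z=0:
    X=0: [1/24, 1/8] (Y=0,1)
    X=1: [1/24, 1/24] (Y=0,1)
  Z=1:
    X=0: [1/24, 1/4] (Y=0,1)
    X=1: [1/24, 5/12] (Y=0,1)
0.0044 dits

Conditional mutual information: I(X;Y|Z) = H(X|Z) + H(Y|Z) - H(X,Y|Z)

H(Z) = 0.2442
H(X,Z) = 0.5310 → H(X|Z) = 0.2868
H(Y,Z) = 0.4269 → H(Y|Z) = 0.1827
H(X,Y,Z) = 0.7094 → H(X,Y|Z) = 0.4651

I(X;Y|Z) = 0.2868 + 0.1827 - 0.4651 = 0.0044 dits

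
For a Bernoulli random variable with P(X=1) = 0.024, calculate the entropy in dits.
0.0492 dits

The binary entropy function is:
H(p) = -p log(p) - (1-p) log(1-p)

H(0.024) = -0.024 × log_10(0.024) - 0.976 × log_10(0.976)
H(0.024) = 0.0492 dits

Note: Binary entropy is maximized at p=0.5 (H=1 bit) and minimized at p=0 or p=1 (H=0).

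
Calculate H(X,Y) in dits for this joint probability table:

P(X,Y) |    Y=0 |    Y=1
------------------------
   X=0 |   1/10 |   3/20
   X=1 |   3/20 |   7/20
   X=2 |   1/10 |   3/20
0.7303 dits

Joint entropy is H(X,Y) = -Σ_{x,y} p(x,y) log p(x,y).

Summing over all non-zero entries:
H(X,Y) = -[1/10·log_10(1/10) + 3/20·log_10(3/20) + 3/20·log_10(3/20) + 7/20·log_10(7/20) + 1/10·log_10(1/10) + 3/20·log_10(3/20)]
H(X,Y) = 0.7303 dits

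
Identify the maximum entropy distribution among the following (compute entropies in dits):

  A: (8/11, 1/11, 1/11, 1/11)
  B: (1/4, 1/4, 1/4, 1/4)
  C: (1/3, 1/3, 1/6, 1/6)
B

For a discrete distribution over n outcomes, entropy is maximized by the uniform distribution.

Computing entropies:
H(A) = 0.3846 dits
H(B) = 0.6021 dits
H(C) = 0.5775 dits

The uniform distribution (where all probabilities equal 1/4) achieves the maximum entropy of log_10(4) = 0.6021 dits.

Distribution B has the highest entropy.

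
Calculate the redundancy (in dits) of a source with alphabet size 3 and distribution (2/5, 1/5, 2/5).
0.0190 dits

Redundancy measures how far a source is from maximum entropy:
R = H_max - H(X)

Maximum entropy for 3 symbols: H_max = log_10(3) = 0.4771 dits
Actual entropy: H(X) = 0.4581 dits
Redundancy: R = 0.4771 - 0.4581 = 0.0190 dits

This redundancy represents potential for compression: the source could be compressed by 0.0190 dits per symbol.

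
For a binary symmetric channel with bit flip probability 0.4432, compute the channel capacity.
0.0093 bits

For a binary symmetric channel (BSC) with error probability p:
Capacity C = 1 - H(p) bits per symbol

where H(p) = -p log₂(p) - (1-p) log₂(1-p) is the binary entropy function.

H(0.4432) = 0.9907 bits
C = 1 - 0.9907 = 0.0093 bits per symbol

This means we can reliably transmit up to 0.0093 bits of information per channel use.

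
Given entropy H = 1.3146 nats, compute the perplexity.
3.7233

Perplexity is e^H (or exp(H) for natural log).

H = 1.3146 nats
Perplexity = e^1.3146 = 3.7233

Interpretation: The model's uncertainty is equivalent to choosing uniformly among 3.7 options.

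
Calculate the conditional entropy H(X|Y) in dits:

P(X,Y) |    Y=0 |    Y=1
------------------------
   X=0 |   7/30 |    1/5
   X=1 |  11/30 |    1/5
0.2945 dits

Using the chain rule: H(X|Y) = H(X,Y) - H(Y)

First, compute H(X,Y) = 0.5868 dits

Marginal P(Y) = (3/5, 2/5)
H(Y) = 0.2923 dits

H(X|Y) = H(X,Y) - H(Y) = 0.5868 - 0.2923 = 0.2945 dits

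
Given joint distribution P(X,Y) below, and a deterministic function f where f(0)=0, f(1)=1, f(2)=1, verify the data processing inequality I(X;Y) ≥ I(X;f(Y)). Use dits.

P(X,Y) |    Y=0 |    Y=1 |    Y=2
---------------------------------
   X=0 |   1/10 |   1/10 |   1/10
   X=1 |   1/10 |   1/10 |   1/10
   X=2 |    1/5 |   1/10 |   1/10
I(X;Y) = 0.0060, I(X;f(Y)) = 0.0060, inequality holds: 0.0060 ≥ 0.0060

Data Processing Inequality: For any Markov chain X → Y → Z, we have I(X;Y) ≥ I(X;Z).

Here Z = f(Y) is a deterministic function of Y, forming X → Y → Z.

Original I(X;Y) = 0.0060 dits

After applying f:
P(X,Z) where Z=f(Y):
- P(X,Z=0) = P(X,Y=0)
- P(X,Z=1) = P(X,Y=1) + P(X,Y=2)

I(X;Z) = I(X;f(Y)) = 0.0060 dits

Verification: 0.0060 ≥ 0.0060 ✓

Information cannot be created by processing; the function f can only lose information about X.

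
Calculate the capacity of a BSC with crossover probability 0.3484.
0.0674 bits

For a binary symmetric channel (BSC) with error probability p:
Capacity C = 1 - H(p) bits per symbol

where H(p) = -p log₂(p) - (1-p) log₂(1-p) is the binary entropy function.

H(0.3484) = 0.9326 bits
C = 1 - 0.9326 = 0.0674 bits per symbol

This means we can reliably transmit up to 0.0674 bits of information per channel use.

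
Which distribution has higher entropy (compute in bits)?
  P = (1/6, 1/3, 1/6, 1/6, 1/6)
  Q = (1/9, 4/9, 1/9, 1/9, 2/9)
P

Computing entropies in bits:
H(P) = 2.2516
H(Q) = 2.0588

Distribution P has higher entropy.

Intuition: The distribution closer to uniform (more spread out) has higher entropy.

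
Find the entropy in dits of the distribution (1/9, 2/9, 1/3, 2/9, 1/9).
0.6614 dits

Shannon entropy is H(X) = -Σ p(x) log p(x).

For P = (1/9, 2/9, 1/3, 2/9, 1/9):
H = -1/9 × log_10(1/9) -2/9 × log_10(2/9) -1/3 × log_10(1/3) -2/9 × log_10(2/9) -1/9 × log_10(1/9)
H = 0.6614 dits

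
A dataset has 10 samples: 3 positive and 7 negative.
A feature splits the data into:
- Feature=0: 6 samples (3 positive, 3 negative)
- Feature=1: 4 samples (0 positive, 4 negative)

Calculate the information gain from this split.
0.2813 bits

Information Gain = H(Y) - H(Y|Feature)

Before split:
P(positive) = 3/10 = 0.3000
H(Y) = 0.8813 bits

After split:
Feature=0: H = 1.0000 bits (weight = 6/10)
Feature=1: H = 0.0000 bits (weight = 4/10)
H(Y|Feature) = (6/10)×1.0000 + (4/10)×0.0000 = 0.6000 bits

Information Gain = 0.8813 - 0.6000 = 0.2813 bits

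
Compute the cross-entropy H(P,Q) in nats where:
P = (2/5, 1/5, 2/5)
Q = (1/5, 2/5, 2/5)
1.1935 nats

Cross-entropy: H(P,Q) = -Σ p(x) log q(x)

Alternatively: H(P,Q) = H(P) + D_KL(P||Q)
H(P) = 1.0549 nats
D_KL(P||Q) = 0.1386 nats

H(P,Q) = 1.0549 + 0.1386 = 1.1935 nats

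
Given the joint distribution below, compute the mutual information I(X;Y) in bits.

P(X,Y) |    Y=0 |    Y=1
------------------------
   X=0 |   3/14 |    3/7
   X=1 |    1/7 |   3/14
0.0032 bits

Mutual information: I(X;Y) = H(X) + H(Y) - H(X,Y)

Marginals:
P(X) = (9/14, 5/14), H(X) = 0.9403 bits
P(Y) = (5/14, 9/14), H(Y) = 0.9403 bits

Joint entropy: H(X,Y) = 1.8774 bits

I(X;Y) = 0.9403 + 0.9403 - 1.8774 = 0.0032 bits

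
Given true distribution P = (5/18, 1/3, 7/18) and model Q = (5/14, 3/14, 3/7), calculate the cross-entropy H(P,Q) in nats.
1.1290 nats

Cross-entropy: H(P,Q) = -Σ p(x) log q(x)

Alternatively: H(P,Q) = H(P) + D_KL(P||Q)
H(P) = 1.0893 nats
D_KL(P||Q) = 0.0397 nats

H(P,Q) = 1.0893 + 0.0397 = 1.1290 nats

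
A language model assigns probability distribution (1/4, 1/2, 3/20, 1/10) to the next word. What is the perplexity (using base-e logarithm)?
3.3467

Perplexity is e^H (or exp(H) for natural log).

First, H = -Σ p log p = 1.2080 nats
Perplexity = e^1.2080 = 3.3467

Interpretation: The model's uncertainty is equivalent to choosing uniformly among 3.3 options.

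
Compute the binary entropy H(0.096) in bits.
0.4562 bits

The binary entropy function is:
H(p) = -p log(p) - (1-p) log(1-p)

H(0.096) = -0.096 × log_2(0.096) - 0.904 × log_2(0.904)
H(0.096) = 0.4562 bits

Note: Binary entropy is maximized at p=0.5 (H=1 bit) and minimized at p=0 or p=1 (H=0).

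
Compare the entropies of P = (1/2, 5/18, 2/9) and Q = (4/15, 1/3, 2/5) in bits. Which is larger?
Q

Computing entropies in bits:
H(P) = 1.4955
H(Q) = 1.5656

Distribution Q has higher entropy.

Intuition: The distribution closer to uniform (more spread out) has higher entropy.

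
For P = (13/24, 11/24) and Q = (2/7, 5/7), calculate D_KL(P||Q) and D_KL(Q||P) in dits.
D_KL(P||Q) = 0.0622, D_KL(Q||P) = 0.0583

KL divergence is not symmetric: D_KL(P||Q) ≠ D_KL(Q||P) in general.

D_KL(P||Q) = 0.0622 dits
D_KL(Q||P) = 0.0583 dits

No, they are not equal!

This asymmetry is why KL divergence is not a true distance metric.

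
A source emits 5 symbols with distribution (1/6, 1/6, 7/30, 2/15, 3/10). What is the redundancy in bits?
0.0617 bits

Redundancy measures how far a source is from maximum entropy:
R = H_max - H(X)

Maximum entropy for 5 symbols: H_max = log_2(5) = 2.3219 bits
Actual entropy: H(X) = 2.2602 bits
Redundancy: R = 2.3219 - 2.2602 = 0.0617 bits

This redundancy represents potential for compression: the source could be compressed by 0.0617 bits per symbol.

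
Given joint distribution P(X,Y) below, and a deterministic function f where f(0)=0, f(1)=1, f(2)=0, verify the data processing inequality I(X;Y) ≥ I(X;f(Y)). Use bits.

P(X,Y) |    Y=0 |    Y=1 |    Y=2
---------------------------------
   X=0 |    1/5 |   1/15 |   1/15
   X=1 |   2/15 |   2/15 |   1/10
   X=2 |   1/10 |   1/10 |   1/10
I(X;Y) = 0.0433, I(X;f(Y)) = 0.0184, inequality holds: 0.0433 ≥ 0.0184

Data Processing Inequality: For any Markov chain X → Y → Z, we have I(X;Y) ≥ I(X;Z).

Here Z = f(Y) is a deterministic function of Y, forming X → Y → Z.

Original I(X;Y) = 0.0433 bits

After applying f:
P(X,Z) where Z=f(Y):
- P(X,Z=0) = P(X,Y=0) + P(X,Y=2)
- P(X,Z=1) = P(X,Y=1)

I(X;Z) = I(X;f(Y)) = 0.0184 bits

Verification: 0.0433 ≥ 0.0184 ✓

Information cannot be created by processing; the function f can only lose information about X.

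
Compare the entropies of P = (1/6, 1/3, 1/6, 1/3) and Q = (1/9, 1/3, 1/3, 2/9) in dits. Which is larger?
P

Computing entropies in dits:
H(P) = 0.5775
H(Q) = 0.5693

Distribution P has higher entropy.

Intuition: The distribution closer to uniform (more spread out) has higher entropy.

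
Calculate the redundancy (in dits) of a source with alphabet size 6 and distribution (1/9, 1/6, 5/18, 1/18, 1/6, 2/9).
0.0433 dits

Redundancy measures how far a source is from maximum entropy:
R = H_max - H(X)

Maximum entropy for 6 symbols: H_max = log_10(6) = 0.7782 dits
Actual entropy: H(X) = 0.7348 dits
Redundancy: R = 0.7782 - 0.7348 = 0.0433 dits

This redundancy represents potential for compression: the source could be compressed by 0.0433 dits per symbol.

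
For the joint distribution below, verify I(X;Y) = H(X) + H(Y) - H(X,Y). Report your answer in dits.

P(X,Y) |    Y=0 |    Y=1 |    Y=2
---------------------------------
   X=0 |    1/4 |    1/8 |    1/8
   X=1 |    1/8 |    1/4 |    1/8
I(X;Y) = 0.0184 dits

Mutual information has multiple equivalent forms:
- I(X;Y) = H(X) - H(X|Y)
- I(X;Y) = H(Y) - H(Y|X)
- I(X;Y) = H(X) + H(Y) - H(X,Y)

Computing all quantities:
H(X) = 0.3010, H(Y) = 0.4700, H(X,Y) = 0.7526
H(X|Y) = 0.2826, H(Y|X) = 0.4515

Verification:
H(X) - H(X|Y) = 0.3010 - 0.2826 = 0.0184
H(Y) - H(Y|X) = 0.4700 - 0.4515 = 0.0184
H(X) + H(Y) - H(X,Y) = 0.3010 + 0.4700 - 0.7526 = 0.0184

All forms give I(X;Y) = 0.0184 dits. ✓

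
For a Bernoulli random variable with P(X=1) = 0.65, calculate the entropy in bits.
0.9341 bits

The binary entropy function is:
H(p) = -p log(p) - (1-p) log(1-p)

H(0.65) = -0.65 × log_2(0.65) - 0.35 × log_2(0.35)
H(0.65) = 0.9341 bits

Note: Binary entropy is maximized at p=0.5 (H=1 bit) and minimized at p=0 or p=1 (H=0).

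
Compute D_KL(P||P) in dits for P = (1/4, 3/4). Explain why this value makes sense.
0.0000 dits

KL divergence satisfies the Gibbs inequality: D_KL(P||Q) ≥ 0 for all distributions P, Q.

D_KL(P||Q) = Σ p(x) log(p(x)/q(x))
Each term is p(x) × log_10(p(x)/p(x)) = p(x) × log_10(1) = 0, so the sum is 0.
D_KL(P||Q) = 0.0000 dits

When P = Q, the KL divergence is exactly 0, as there is no 'divergence' between identical distributions.

This non-negativity is a fundamental property: relative entropy cannot be negative because it measures how different Q is from P.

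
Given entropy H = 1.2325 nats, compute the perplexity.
3.4298

Perplexity is e^H (or exp(H) for natural log).

H = 1.2325 nats
Perplexity = e^1.2325 = 3.4298

Interpretation: The model's uncertainty is equivalent to choosing uniformly among 3.4 options.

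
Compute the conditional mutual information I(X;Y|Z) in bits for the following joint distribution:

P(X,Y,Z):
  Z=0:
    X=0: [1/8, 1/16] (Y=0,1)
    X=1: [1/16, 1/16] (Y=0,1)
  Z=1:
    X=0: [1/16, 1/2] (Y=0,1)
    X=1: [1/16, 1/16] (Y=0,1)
0.0684 bits

Conditional mutual information: I(X;Y|Z) = H(X|Z) + H(Y|Z) - H(X,Y|Z)

H(Z) = 0.8960
H(X,Z) = 1.6697 → H(X|Z) = 0.7737
H(Y,Z) = 1.6697 → H(Y|Z) = 0.7737
H(X,Y,Z) = 2.3750 → H(X,Y|Z) = 1.4790

I(X;Y|Z) = 0.7737 + 0.7737 - 1.4790 = 0.0684 bits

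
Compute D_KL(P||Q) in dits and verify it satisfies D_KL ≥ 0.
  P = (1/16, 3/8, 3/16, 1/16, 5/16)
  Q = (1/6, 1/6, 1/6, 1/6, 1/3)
0.0797 dits

KL divergence satisfies the Gibbs inequality: D_KL(P||Q) ≥ 0 for all distributions P, Q.

D_KL(P||Q) = Σ p(x) log(p(x)/q(x))
Term by term:
  x=0: 1/16 × log_10[(1/16)/(1/6)] = -0.0266
  x=1: 3/8 × log_10[(3/8)/(1/6)] = 0.1321
  x=2: 3/16 × log_10[(3/16)/(1/6)] = 0.0096
  x=3: 1/16 × log_10[(1/16)/(1/6)] = -0.0266
  x=4: 5/16 × log_10[(5/16)/(1/3)] = -0.0088
D_KL(P||Q) = 0.0797 dits

D_KL(P||Q) = 0.0797 ≥ 0 ✓

This non-negativity is a fundamental property: relative entropy cannot be negative because it measures how different Q is from P.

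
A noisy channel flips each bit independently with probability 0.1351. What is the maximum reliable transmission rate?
0.4287 bits

For a binary symmetric channel (BSC) with error probability p:
Capacity C = 1 - H(p) bits per symbol

where H(p) = -p log₂(p) - (1-p) log₂(1-p) is the binary entropy function.

H(0.1351) = 0.5713 bits
C = 1 - 0.5713 = 0.4287 bits per symbol

This means we can reliably transmit up to 0.4287 bits of information per channel use.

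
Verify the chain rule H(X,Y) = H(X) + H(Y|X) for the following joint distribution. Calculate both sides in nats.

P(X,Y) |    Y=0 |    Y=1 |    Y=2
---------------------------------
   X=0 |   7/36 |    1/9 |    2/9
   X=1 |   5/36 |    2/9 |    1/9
H(X,Y) = 1.7494, H(X) = 0.6916, H(Y|X) = 1.0577 (all in nats)

Chain rule: H(X,Y) = H(X) + H(Y|X)

Left side — joint entropy directly:
H(X,Y) = -Σ p(x,y) log p(x,y) = 1.7494 nats

Right side — compute H(Y|X) from the conditional distributions:
P(X) = (19/36, 17/36), so H(X) = 0.6916 nats
H(Y|X) = Σ_x P(X=x) · H(Y|X=x):
  P(Y|X=0) = (7/19, 4/19, 8/19), H(Y|X=0) = 1.0601, weight P(X=0) = 19/36
  P(Y|X=1) = (5/17, 8/17, 4/17), H(Y|X=1) = 1.0551, weight P(X=1) = 17/36
H(Y|X) = 1.0577 nats

H(X) + H(Y|X) = 0.6916 + 1.0577 = 1.7494 nats

Both sides equal 1.7494 nats. ✓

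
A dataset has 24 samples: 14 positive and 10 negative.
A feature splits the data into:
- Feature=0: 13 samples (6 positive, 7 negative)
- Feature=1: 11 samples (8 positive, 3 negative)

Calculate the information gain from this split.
0.0531 bits

Information Gain = H(Y) - H(Y|Feature)

Before split:
P(positive) = 14/24 = 0.5833
H(Y) = 0.9799 bits

After split:
Feature=0: H = 0.9957 bits (weight = 13/24)
Feature=1: H = 0.8454 bits (weight = 11/24)
H(Y|Feature) = (13/24)×0.9957 + (11/24)×0.8454 = 0.9268 bits

Information Gain = 0.9799 - 0.9268 = 0.0531 bits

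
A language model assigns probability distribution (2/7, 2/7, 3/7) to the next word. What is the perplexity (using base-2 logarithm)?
2.9417

Perplexity is 2^H (or exp(H) for natural log).

First, H = -Σ p log p = 1.5567 bits
Perplexity = 2^1.5567 = 2.9417

Interpretation: The model's uncertainty is equivalent to choosing uniformly among 2.9 options.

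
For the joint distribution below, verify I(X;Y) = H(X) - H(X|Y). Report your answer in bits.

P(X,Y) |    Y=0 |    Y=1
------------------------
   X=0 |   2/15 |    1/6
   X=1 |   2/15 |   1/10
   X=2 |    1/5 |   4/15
I(X;Y) = 0.0098 bits

Mutual information has multiple equivalent forms:
- I(X;Y) = H(X) - H(X|Y)
- I(X;Y) = H(Y) - H(Y|X)
- I(X;Y) = H(X) + H(Y) - H(X,Y)

Computing all quantities:
H(X) = 1.5241, H(Y) = 0.9968, H(X,Y) = 2.5111
H(X|Y) = 1.5143, H(Y|X) = 0.9870

Verification:
H(X) - H(X|Y) = 1.5241 - 1.5143 = 0.0098
H(Y) - H(Y|X) = 0.9968 - 0.9870 = 0.0098
H(X) + H(Y) - H(X,Y) = 1.5241 + 0.9968 - 2.5111 = 0.0098

All forms give I(X;Y) = 0.0098 bits. ✓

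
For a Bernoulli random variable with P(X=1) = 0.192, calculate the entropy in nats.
0.4891 nats

The binary entropy function is:
H(p) = -p log(p) - (1-p) log(1-p)

H(0.192) = -0.192 × log_e(0.192) - 0.808 × log_e(0.808)
H(0.192) = 0.4891 nats

Note: Binary entropy is maximized at p=0.5 (H=1 bit) and minimized at p=0 or p=1 (H=0).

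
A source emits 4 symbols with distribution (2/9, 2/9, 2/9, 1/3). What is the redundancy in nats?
0.0174 nats

Redundancy measures how far a source is from maximum entropy:
R = H_max - H(X)

Maximum entropy for 4 symbols: H_max = log_e(4) = 1.3863 nats
Actual entropy: H(X) = 1.3689 nats
Redundancy: R = 1.3863 - 1.3689 = 0.0174 nats

This redundancy represents potential for compression: the source could be compressed by 0.0174 nats per symbol.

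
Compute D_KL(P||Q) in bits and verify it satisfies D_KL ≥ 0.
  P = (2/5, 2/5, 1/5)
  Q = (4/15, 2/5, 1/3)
0.0866 bits

KL divergence satisfies the Gibbs inequality: D_KL(P||Q) ≥ 0 for all distributions P, Q.

D_KL(P||Q) = Σ p(x) log(p(x)/q(x))
Term by term:
  x=0: 2/5 × log_2[(2/5)/(4/15)] = 0.2340
  x=1: 2/5 × log_2[(2/5)/(2/5)] = 0.0000
  x=2: 1/5 × log_2[(1/5)/(1/3)] = -0.1474
D_KL(P||Q) = 0.0866 bits

D_KL(P||Q) = 0.0866 ≥ 0 ✓

This non-negativity is a fundamental property: relative entropy cannot be negative because it measures how different Q is from P.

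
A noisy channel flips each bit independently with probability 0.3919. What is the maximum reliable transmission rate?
0.0340 bits

For a binary symmetric channel (BSC) with error probability p:
Capacity C = 1 - H(p) bits per symbol

where H(p) = -p log₂(p) - (1-p) log₂(1-p) is the binary entropy function.

H(0.3919) = 0.9660 bits
C = 1 - 0.9660 = 0.0340 bits per symbol

This means we can reliably transmit up to 0.0340 bits of information per channel use.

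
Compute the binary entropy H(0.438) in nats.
0.6854 nats

The binary entropy function is:
H(p) = -p log(p) - (1-p) log(1-p)

H(0.438) = -0.438 × log_e(0.438) - 0.562 × log_e(0.562)
H(0.438) = 0.6854 nats

Note: Binary entropy is maximized at p=0.5 (H=1 bit) and minimized at p=0 or p=1 (H=0).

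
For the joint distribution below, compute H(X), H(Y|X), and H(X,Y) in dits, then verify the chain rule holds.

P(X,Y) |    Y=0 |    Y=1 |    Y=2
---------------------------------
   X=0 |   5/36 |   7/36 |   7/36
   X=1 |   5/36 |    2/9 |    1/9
H(X,Y) = 0.7659, H(X) = 0.3004, H(Y|X) = 0.4656 (all in dits)

Chain rule: H(X,Y) = H(X) + H(Y|X)

Left side — joint entropy directly:
H(X,Y) = -Σ p(x,y) log p(x,y) = 0.7659 dits

Right side — compute H(Y|X) from the conditional distributions:
P(X) = (19/36, 17/36), so H(X) = 0.3004 dits
H(Y|X) = Σ_x P(X=x) · H(Y|X=x):
  P(Y|X=0) = (5/19, 7/19, 7/19), H(Y|X=0) = 0.4721, weight P(X=0) = 19/36
  P(Y|X=1) = (5/17, 8/17, 4/17), H(Y|X=1) = 0.4582, weight P(X=1) = 17/36
H(Y|X) = 0.4656 dits

H(X) + H(Y|X) = 0.3004 + 0.4656 = 0.7659 dits

Both sides equal 0.7659 dits. ✓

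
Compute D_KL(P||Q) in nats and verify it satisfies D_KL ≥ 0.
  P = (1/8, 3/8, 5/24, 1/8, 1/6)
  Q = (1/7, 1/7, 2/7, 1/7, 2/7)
0.1729 nats

KL divergence satisfies the Gibbs inequality: D_KL(P||Q) ≥ 0 for all distributions P, Q.

D_KL(P||Q) = Σ p(x) log(p(x)/q(x))
Term by term:
  x=0: 1/8 × log_e[(1/8)/(1/7)] = -0.0167
  x=1: 3/8 × log_e[(3/8)/(1/7)] = 0.3619
  x=2: 5/24 × log_e[(5/24)/(2/7)] = -0.0658
  x=3: 1/8 × log_e[(1/8)/(1/7)] = -0.0167
  x=4: 1/6 × log_e[(1/6)/(2/7)] = -0.0898
D_KL(P||Q) = 0.1729 nats

D_KL(P||Q) = 0.1729 ≥ 0 ✓

This non-negativity is a fundamental property: relative entropy cannot be negative because it measures how different Q is from P.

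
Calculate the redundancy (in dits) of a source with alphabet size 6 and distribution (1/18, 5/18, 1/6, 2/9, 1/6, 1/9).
0.0433 dits

Redundancy measures how far a source is from maximum entropy:
R = H_max - H(X)

Maximum entropy for 6 symbols: H_max = log_10(6) = 0.7782 dits
Actual entropy: H(X) = 0.7348 dits
Redundancy: R = 0.7782 - 0.7348 = 0.0433 dits

This redundancy represents potential for compression: the source could be compressed by 0.0433 dits per symbol.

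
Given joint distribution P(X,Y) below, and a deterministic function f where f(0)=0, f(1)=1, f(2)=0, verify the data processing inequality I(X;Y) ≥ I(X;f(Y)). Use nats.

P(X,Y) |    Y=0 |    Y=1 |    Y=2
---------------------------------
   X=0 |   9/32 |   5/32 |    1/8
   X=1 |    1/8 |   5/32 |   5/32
I(X;Y) = 0.0247, I(X;f(Y)) = 0.0036, inequality holds: 0.0247 ≥ 0.0036

Data Processing Inequality: For any Markov chain X → Y → Z, we have I(X;Y) ≥ I(X;Z).

Here Z = f(Y) is a deterministic function of Y, forming X → Y → Z.

Original I(X;Y) = 0.0247 nats

After applying f:
P(X,Z) where Z=f(Y):
- P(X,Z=0) = P(X,Y=0) + P(X,Y=2)
- P(X,Z=1) = P(X,Y=1)

I(X;Z) = I(X;f(Y)) = 0.0036 nats

Verification: 0.0247 ≥ 0.0036 ✓

Information cannot be created by processing; the function f can only lose information about X.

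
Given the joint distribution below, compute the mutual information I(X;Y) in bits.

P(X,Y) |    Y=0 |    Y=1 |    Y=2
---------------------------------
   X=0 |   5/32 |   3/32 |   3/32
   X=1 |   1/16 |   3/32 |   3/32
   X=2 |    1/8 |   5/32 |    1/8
0.0235 bits

Mutual information: I(X;Y) = H(X) + H(Y) - H(X,Y)

Marginals:
P(X) = (11/32, 1/4, 13/32), H(X) = 1.5575 bits
P(Y) = (11/32, 11/32, 5/16), H(Y) = 1.5835 bits

Joint entropy: H(X,Y) = 3.1175 bits

I(X;Y) = 1.5575 + 1.5835 - 3.1175 = 0.0235 bits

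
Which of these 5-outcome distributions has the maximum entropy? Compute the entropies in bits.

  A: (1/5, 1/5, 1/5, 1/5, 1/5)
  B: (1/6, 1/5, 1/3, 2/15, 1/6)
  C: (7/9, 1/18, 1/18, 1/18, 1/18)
A

For a discrete distribution over n outcomes, entropy is maximized by the uniform distribution.

Computing entropies:
H(A) = 2.3219 bits
H(B) = 2.2419 bits
H(C) = 1.2086 bits

The uniform distribution (where all probabilities equal 1/5) achieves the maximum entropy of log_2(5) = 2.3219 bits.

Distribution A has the highest entropy.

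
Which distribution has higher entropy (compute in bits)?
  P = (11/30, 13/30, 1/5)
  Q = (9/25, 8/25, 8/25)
Q

Computing entropies in bits:
H(P) = 1.5179
H(Q) = 1.5827

Distribution Q has higher entropy.

Intuition: The distribution closer to uniform (more spread out) has higher entropy.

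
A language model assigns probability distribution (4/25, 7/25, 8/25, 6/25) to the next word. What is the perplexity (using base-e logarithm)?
3.8836

Perplexity is e^H (or exp(H) for natural log).

First, H = -Σ p log p = 1.3568 nats
Perplexity = e^1.3568 = 3.8836

Interpretation: The model's uncertainty is equivalent to choosing uniformly among 3.9 options.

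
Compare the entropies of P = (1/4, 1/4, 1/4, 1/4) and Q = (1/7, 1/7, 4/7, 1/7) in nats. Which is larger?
P

Computing entropies in nats:
H(P) = 1.3863
H(Q) = 1.1537

Distribution P has higher entropy.

Intuition: The distribution closer to uniform (more spread out) has higher entropy.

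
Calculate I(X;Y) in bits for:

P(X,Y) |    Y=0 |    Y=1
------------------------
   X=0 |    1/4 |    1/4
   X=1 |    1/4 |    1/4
0.0000 bits

Mutual information: I(X;Y) = H(X) + H(Y) - H(X,Y)

Marginals:
P(X) = (1/2, 1/2), H(X) = 1.0000 bits
P(Y) = (1/2, 1/2), H(Y) = 1.0000 bits

Joint entropy: H(X,Y) = 2.0000 bits

I(X;Y) = 1.0000 + 1.0000 - 2.0000 = 0.0000 bits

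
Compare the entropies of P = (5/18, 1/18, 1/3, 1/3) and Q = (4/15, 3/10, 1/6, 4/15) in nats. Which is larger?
Q

Computing entropies in nats:
H(P) = 1.2488
H(Q) = 1.3648

Distribution Q has higher entropy.

Intuition: The distribution closer to uniform (more spread out) has higher entropy.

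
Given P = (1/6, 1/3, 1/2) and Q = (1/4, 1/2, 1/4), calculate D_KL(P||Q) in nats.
0.1438 nats

KL divergence: D_KL(P||Q) = Σ p(x) log(p(x)/q(x))

Computing term by term:
  x=0: 1/6 × log_e[(1/6)/(1/4)] = 1/6 × -0.4055 = -0.0676
  x=1: 1/3 × log_e[(1/3)/(1/2)] = 1/3 × -0.4055 = -0.1352
  x=2: 1/2 × log_e[(1/2)/(1/4)] = 1/2 × 0.6931 = 0.3466

D_KL(P||Q) = 0.1438 nats

Note: KL divergence is always non-negative and equals 0 iff P = Q.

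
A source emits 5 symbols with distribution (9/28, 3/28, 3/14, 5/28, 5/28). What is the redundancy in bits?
0.0865 bits

Redundancy measures how far a source is from maximum entropy:
R = H_max - H(X)

Maximum entropy for 5 symbols: H_max = log_2(5) = 2.3219 bits
Actual entropy: H(X) = 2.2355 bits
Redundancy: R = 2.3219 - 2.2355 = 0.0865 bits

This redundancy represents potential for compression: the source could be compressed by 0.0865 bits per symbol.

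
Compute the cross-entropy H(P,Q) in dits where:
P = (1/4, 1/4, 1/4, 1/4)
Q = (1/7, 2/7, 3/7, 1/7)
0.6506 dits

Cross-entropy: H(P,Q) = -Σ p(x) log q(x)

Alternatively: H(P,Q) = H(P) + D_KL(P||Q)
H(P) = 0.6021 dits
D_KL(P||Q) = 0.0485 dits

H(P,Q) = 0.6021 + 0.0485 = 0.6506 dits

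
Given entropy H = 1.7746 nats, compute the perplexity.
5.8979

Perplexity is e^H (or exp(H) for natural log).

H = 1.7746 nats
Perplexity = e^1.7746 = 5.8979

Interpretation: The model's uncertainty is equivalent to choosing uniformly among 5.9 options.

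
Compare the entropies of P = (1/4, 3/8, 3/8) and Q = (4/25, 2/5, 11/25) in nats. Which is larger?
P

Computing entropies in nats:
H(P) = 1.0822
H(Q) = 1.0210

Distribution P has higher entropy.

Intuition: The distribution closer to uniform (more spread out) has higher entropy.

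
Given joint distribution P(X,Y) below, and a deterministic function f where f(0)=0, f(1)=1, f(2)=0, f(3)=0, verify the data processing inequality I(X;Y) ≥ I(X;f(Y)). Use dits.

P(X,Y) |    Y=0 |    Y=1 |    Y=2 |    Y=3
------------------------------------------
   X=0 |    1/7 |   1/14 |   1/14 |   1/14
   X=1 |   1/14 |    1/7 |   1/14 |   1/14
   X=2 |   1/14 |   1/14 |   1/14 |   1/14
I(X;Y) = 0.0123, I(X;f(Y)) = 0.0080, inequality holds: 0.0123 ≥ 0.0080

Data Processing Inequality: For any Markov chain X → Y → Z, we have I(X;Y) ≥ I(X;Z).

Here Z = f(Y) is a deterministic function of Y, forming X → Y → Z.

Original I(X;Y) = 0.0123 dits

After applying f:
P(X,Z) where Z=f(Y):
- P(X,Z=0) = P(X,Y=0) + P(X,Y=2) + P(X,Y=3)
- P(X,Z=1) = P(X,Y=1)

I(X;Z) = I(X;f(Y)) = 0.0080 dits

Verification: 0.0123 ≥ 0.0080 ✓

Information cannot be created by processing; the function f can only lose information about X.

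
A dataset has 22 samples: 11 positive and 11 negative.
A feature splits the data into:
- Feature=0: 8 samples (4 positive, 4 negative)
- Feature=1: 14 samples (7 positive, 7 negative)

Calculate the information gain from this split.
0.0000 bits

Information Gain = H(Y) - H(Y|Feature)

Before split:
P(positive) = 11/22 = 0.5000
H(Y) = 1.0000 bits

After split:
Feature=0: H = 1.0000 bits (weight = 8/22)
Feature=1: H = 1.0000 bits (weight = 14/22)
H(Y|Feature) = (8/22)×1.0000 + (14/22)×1.0000 = 1.0000 bits

Information Gain = 1.0000 - 1.0000 = 0.0000 bits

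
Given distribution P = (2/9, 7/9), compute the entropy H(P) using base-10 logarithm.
0.2300 dits

Shannon entropy is H(X) = -Σ p(x) log p(x).

For P = (2/9, 7/9):
H = -2/9 × log_10(2/9) -7/9 × log_10(7/9)
H = 0.2300 dits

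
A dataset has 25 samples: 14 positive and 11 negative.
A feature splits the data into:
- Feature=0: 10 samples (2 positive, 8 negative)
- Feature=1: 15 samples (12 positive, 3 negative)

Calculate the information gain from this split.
0.2677 bits

Information Gain = H(Y) - H(Y|Feature)

Before split:
P(positive) = 14/25 = 0.5600
H(Y) = 0.9896 bits

After split:
Feature=0: H = 0.7219 bits (weight = 10/25)
Feature=1: H = 0.7219 bits (weight = 15/25)
H(Y|Feature) = (10/25)×0.7219 + (15/25)×0.7219 = 0.7219 bits

Information Gain = 0.9896 - 0.7219 = 0.2677 bits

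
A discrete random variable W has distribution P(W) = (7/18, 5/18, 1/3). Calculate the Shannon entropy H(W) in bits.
1.5715 bits

Shannon entropy is H(X) = -Σ p(x) log p(x).

For P = (7/18, 5/18, 1/3):
H = -7/18 × log_2(7/18) -5/18 × log_2(5/18) -1/3 × log_2(1/3)
H = 1.5715 bits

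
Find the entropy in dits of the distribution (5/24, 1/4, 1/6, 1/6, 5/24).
0.6937 dits

Shannon entropy is H(X) = -Σ p(x) log p(x).

For P = (5/24, 1/4, 1/6, 1/6, 5/24):
H = -5/24 × log_10(5/24) -1/4 × log_10(1/4) -1/6 × log_10(1/6) -1/6 × log_10(1/6) -5/24 × log_10(5/24)
H = 0.6937 dits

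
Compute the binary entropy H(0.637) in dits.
0.2845 dits

The binary entropy function is:
H(p) = -p log(p) - (1-p) log(1-p)

H(0.637) = -0.637 × log_10(0.637) - 0.363 × log_10(0.363)
H(0.637) = 0.2845 dits

Note: Binary entropy is maximized at p=0.5 (H=1 bit) and minimized at p=0 or p=1 (H=0).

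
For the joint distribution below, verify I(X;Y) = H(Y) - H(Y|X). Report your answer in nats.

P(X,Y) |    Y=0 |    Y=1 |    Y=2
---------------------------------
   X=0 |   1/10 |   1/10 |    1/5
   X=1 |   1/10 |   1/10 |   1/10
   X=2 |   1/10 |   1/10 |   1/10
I(X;Y) = 0.0138 nats

Mutual information has multiple equivalent forms:
- I(X;Y) = H(X) - H(X|Y)
- I(X;Y) = H(Y) - H(Y|X)
- I(X;Y) = H(X) + H(Y) - H(X,Y)

Computing all quantities:
H(X) = 1.0889, H(Y) = 1.0889, H(X,Y) = 2.1640
H(X|Y) = 1.0751, H(Y|X) = 1.0751

Verification:
H(X) - H(X|Y) = 1.0889 - 1.0751 = 0.0138
H(Y) - H(Y|X) = 1.0889 - 1.0751 = 0.0138
H(X) + H(Y) - H(X,Y) = 1.0889 + 1.0889 - 2.1640 = 0.0138

All forms give I(X;Y) = 0.0138 nats. ✓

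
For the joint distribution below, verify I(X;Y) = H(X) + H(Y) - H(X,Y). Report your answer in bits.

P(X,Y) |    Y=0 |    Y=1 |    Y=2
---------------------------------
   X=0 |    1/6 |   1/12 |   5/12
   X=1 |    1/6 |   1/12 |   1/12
I(X;Y) = 0.0933 bits

Mutual information has multiple equivalent forms:
- I(X;Y) = H(X) - H(X|Y)
- I(X;Y) = H(Y) - H(Y|X)
- I(X;Y) = H(X) + H(Y) - H(X,Y)

Computing all quantities:
H(X) = 0.9183, H(Y) = 1.4591, H(X,Y) = 2.2842
H(X|Y) = 0.8250, H(Y|X) = 1.3659

Verification:
H(X) - H(X|Y) = 0.9183 - 0.8250 = 0.0933
H(Y) - H(Y|X) = 1.4591 - 1.3659 = 0.0933
H(X) + H(Y) - H(X,Y) = 0.9183 + 1.4591 - 2.2842 = 0.0933

All forms give I(X;Y) = 0.0933 bits. ✓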